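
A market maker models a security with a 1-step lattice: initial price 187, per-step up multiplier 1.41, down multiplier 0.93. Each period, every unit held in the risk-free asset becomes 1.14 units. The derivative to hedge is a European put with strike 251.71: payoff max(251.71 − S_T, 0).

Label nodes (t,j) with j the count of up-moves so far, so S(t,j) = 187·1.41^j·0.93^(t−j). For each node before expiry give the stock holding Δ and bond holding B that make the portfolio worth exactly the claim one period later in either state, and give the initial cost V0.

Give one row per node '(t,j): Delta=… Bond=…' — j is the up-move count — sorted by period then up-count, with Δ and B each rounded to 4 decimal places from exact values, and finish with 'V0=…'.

Under the risk-neutral measure, an up-move has probability p* = (R−d)/(u−d) = 0.4375 and values discount at R = 1.14.
Payoff layer (t=1): V(1,0)=77.8000, V(1,1)=0.0000
(0,0): S=187.0000. Δ = (V_up−V_dn)/(S_up−S_dn) = (0.0000−77.8000)/(263.6700−173.9100) = -0.8668. V = [p*·0.0000 + (1−p*)·77.8000]/1.14 = 38.3882. B = V − Δ·S = 200.4715.
Each (Δ,B) replicates both successor values, so the strategy is self-financing and V0 is arbitrage-free.

(0,0): Delta=-0.8668 Bond=200.4715
V0=38.3882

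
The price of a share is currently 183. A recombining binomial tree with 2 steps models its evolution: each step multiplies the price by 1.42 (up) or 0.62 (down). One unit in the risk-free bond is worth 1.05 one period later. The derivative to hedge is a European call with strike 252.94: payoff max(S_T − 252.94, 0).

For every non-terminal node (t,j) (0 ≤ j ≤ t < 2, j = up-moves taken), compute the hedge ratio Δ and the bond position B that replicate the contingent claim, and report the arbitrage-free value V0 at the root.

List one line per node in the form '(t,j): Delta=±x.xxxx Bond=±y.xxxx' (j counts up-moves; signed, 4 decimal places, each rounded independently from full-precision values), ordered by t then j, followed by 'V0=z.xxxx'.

(0,0): Delta=0.4058 Bond=-43.8519
(1,0): Delta=0.0000 Bond=0.0000
(1,1): Delta=0.5583 Bond=-85.6642
V0=30.4134

Risk-neutral probability p* = (R−d)/(u−d) = (1.05−0.62)/(1.42−0.62) = 0.5375.
Terminal values V(2,·): V(2,0)=0.0000, V(2,1)=0.0000, V(2,2)=116.0612
Node (1,0) S=113.4600: V=(p*·0.0000+(1−p*)·0.0000)/1.05=0.0000; Δ=(0.0000−0.0000)/(161.1132−70.3452)=0.0000; B=V−Δ·S=0.0000
Node (1,1) S=259.8600: V=(p*·116.0612+(1−p*)·0.0000)/1.05=59.4123; Δ=(116.0612−0.0000)/(369.0012−161.1132)=0.5583; B=V−Δ·S=-85.6642
Node (0,0) S=183.0000: V=(p*·59.4123+(1−p*)·0.0000)/1.05=30.4134; Δ=(59.4123−0.0000)/(259.8600−113.4600)=0.4058; B=V−Δ·S=-43.8519
Check: Δ(0,0)·S0 + B(0,0) = 30.4134 = V0.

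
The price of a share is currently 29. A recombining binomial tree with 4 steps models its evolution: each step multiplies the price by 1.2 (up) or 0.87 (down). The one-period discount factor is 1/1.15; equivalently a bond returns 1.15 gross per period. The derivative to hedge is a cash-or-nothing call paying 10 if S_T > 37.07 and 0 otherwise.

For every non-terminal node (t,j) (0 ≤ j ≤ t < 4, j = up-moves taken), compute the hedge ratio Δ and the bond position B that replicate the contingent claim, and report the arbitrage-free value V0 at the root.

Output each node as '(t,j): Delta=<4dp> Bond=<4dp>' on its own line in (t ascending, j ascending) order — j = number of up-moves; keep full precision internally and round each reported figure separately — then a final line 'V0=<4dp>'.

(0,0): Delta=0.2248 Bond=-1.4401
(1,0): Delta=0.6538 Bond=-12.4796
(1,1): Delta=0.1693 Bond=0.2766
(2,0): Delta=0.0000 Bond=0.0000
(2,1): Delta=0.7385 Bond=-16.9143
(2,2): Delta=0.0956 Bond=3.3954
(3,0): Delta=0.0000 Bond=0.0000
(3,1): Delta=0.0000 Bond=0.0000
(3,2): Delta=0.8341 Bond=-22.9249
(3,3): Delta=0.0000 Bond=8.6957
V0=5.0801

Risk-neutral probability p* = (R−d)/(u−d) = (1.15−0.87)/(1.2−0.87) = 0.8485.
Terminal values V(4,·): V(4,0)=0.0000, V(4,1)=0.0000, V(4,2)=0.0000, V(4,3)=10.0000, V(4,4)=10.0000
Node (3,0) S=19.0966: V=(p*·0.0000+(1−p*)·0.0000)/1.15=0.0000; Δ=(0.0000−0.0000)/(22.9159−16.6140)=0.0000; B=V−Δ·S=0.0000
Node (3,1) S=26.3401: V=(p*·0.0000+(1−p*)·0.0000)/1.15=0.0000; Δ=(0.0000−0.0000)/(31.6081−22.9159)=0.0000; B=V−Δ·S=0.0000
Node (3,2) S=36.3312: V=(p*·10.0000+(1−p*)·0.0000)/1.15=7.3781; Δ=(10.0000−0.0000)/(43.5974−31.6081)=0.8341; B=V−Δ·S=-22.9249
Node (3,3) S=50.1120: V=(p*·10.0000+(1−p*)·10.0000)/1.15=8.6957; Δ=(10.0000−10.0000)/(60.1344−43.5974)=0.0000; B=V−Δ·S=8.6957
Node (2,0) S=21.9501: V=(p*·0.0000+(1−p*)·0.0000)/1.15=0.0000; Δ=(0.0000−0.0000)/(26.3401−19.0966)=0.0000; B=V−Δ·S=0.0000
Node (2,1) S=30.2760: V=(p*·7.3781+(1−p*)·0.0000)/1.15=5.4437; Δ=(7.3781−0.0000)/(36.3312−26.3401)=0.7385; B=V−Δ·S=-16.9143
Node (2,2) S=41.7600: V=(p*·8.6957+(1−p*)·7.3781)/1.15=7.3878; Δ=(8.6957−7.3781)/(50.1120−36.3312)=0.0956; B=V−Δ·S=3.3954
Node (1,0) S=25.2300: V=(p*·5.4437+(1−p*)·0.0000)/1.15=4.0164; Δ=(5.4437−0.0000)/(30.2760−21.9501)=0.6538; B=V−Δ·S=-12.4796
Node (1,1) S=34.8000: V=(p*·7.3878+(1−p*)·5.4437)/1.15=6.1681; Δ=(7.3878−5.4437)/(41.7600−30.2760)=0.1693; B=V−Δ·S=0.2766
Node (0,0) S=29.0000: V=(p*·6.1681+(1−p*)·4.0164)/1.15=5.0801; Δ=(6.1681−4.0164)/(34.8000−25.2300)=0.2248; B=V−Δ·S=-1.4401
Self-financing check: at every node Δ·S+B equals the discounted successor values.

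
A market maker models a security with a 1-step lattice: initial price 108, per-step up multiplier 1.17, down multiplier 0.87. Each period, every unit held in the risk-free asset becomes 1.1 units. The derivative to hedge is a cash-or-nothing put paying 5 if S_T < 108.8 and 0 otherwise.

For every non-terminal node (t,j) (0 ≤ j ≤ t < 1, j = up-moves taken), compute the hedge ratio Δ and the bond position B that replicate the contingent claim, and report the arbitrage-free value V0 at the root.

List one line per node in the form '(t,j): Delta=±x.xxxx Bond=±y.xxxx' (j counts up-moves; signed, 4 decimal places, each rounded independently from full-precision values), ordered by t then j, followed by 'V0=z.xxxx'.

(0,0): Delta=-0.1543 Bond=17.7273
V0=1.0606

Risk-neutral probability p* = (R−d)/(u−d) = (1.1−0.87)/(1.17−0.87) = 0.7667.
At expiry t=1: V(1,0)=5.0000, V(1,1)=0.0000
  t=0,j=0: stock 108.0000 → up 126.3600 (V=0.0000), down 93.9600 (V=5.0000). Price 1.0606; hedge Δ=-0.1543, bond B=17.7273.
Check: Δ(0,0)·S0 + B(0,0) = 1.0606 = V0.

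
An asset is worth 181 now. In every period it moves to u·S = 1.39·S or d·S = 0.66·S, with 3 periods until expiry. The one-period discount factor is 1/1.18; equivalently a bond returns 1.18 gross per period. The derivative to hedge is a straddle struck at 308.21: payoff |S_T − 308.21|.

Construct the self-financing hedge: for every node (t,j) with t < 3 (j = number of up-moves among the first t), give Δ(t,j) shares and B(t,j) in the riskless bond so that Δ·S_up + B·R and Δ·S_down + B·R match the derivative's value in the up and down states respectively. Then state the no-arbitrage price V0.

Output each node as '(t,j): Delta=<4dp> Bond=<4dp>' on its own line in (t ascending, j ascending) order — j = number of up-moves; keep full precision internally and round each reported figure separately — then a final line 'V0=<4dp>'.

Risk-neutral probability p* = (R−d)/(u−d) = (1.18−0.66)/(1.39−0.66) = 0.7123.
At expiry t=3: V(3,0)=256.1732, V(3,1)=198.6174, V(3,2)=77.4013, V(3,3)=177.8870
(2,0): S=78.8436. Δ = (V_up−V_dn)/(S_up−S_dn) = (198.6174−256.1732)/(109.5926−52.0368) = -1.0000. V = [p*·198.6174 + (1−p*)·256.1732]/1.18 = 182.3513. B = V − Δ·S = 261.1949.
(2,1): S=166.0494. Δ = (V_up−V_dn)/(S_up−S_dn) = (77.4013−198.6174)/(230.8087−109.5926) = -1.0000. V = [p*·77.4013 + (1−p*)·198.6174]/1.18 = 95.1455. B = V − Δ·S = 261.1949.
(2,2): S=349.7101. Δ = (V_up−V_dn)/(S_up−S_dn) = (177.8870−77.4013)/(486.0970−230.8087) = 0.3936. V = [p*·177.8870 + (1−p*)·77.4013]/1.18 = 126.2544. B = V − Δ·S = -11.3973.
(1,0): S=119.4600. Δ = (V_up−V_dn)/(S_up−S_dn) = (95.1455−182.3513)/(166.0494−78.8436) = -1.0000. V = [p*·95.1455 + (1−p*)·182.3513]/1.18 = 101.8916. B = V − Δ·S = 221.3516.
(1,1): S=251.5900. Δ = (V_up−V_dn)/(S_up−S_dn) = (126.2544−95.1455)/(349.7101−166.0494) = 0.1694. V = [p*·126.2544 + (1−p*)·95.1455]/1.18 = 99.4112. B = V − Δ·S = 56.7963.
(0,0): S=181.0000. Δ = (V_up−V_dn)/(S_up−S_dn) = (99.4112−101.8916)/(251.5900−119.4600) = -0.0188. V = [p*·99.4112 + (1−p*)·101.8916]/1.18 = 84.8515. B = V − Δ·S = 88.2493.
Check: Δ(0,0)·S0 + B(0,0) = 84.8515 = V0.

(0,0): Delta=-0.0188 Bond=88.2493
(1,0): Delta=-1.0000 Bond=221.3516
(1,1): Delta=0.1694 Bond=56.7963
(2,0): Delta=-1.0000 Bond=261.1949
(2,1): Delta=-1.0000 Bond=261.1949
(2,2): Delta=0.3936 Bond=-11.3973
V0=84.8515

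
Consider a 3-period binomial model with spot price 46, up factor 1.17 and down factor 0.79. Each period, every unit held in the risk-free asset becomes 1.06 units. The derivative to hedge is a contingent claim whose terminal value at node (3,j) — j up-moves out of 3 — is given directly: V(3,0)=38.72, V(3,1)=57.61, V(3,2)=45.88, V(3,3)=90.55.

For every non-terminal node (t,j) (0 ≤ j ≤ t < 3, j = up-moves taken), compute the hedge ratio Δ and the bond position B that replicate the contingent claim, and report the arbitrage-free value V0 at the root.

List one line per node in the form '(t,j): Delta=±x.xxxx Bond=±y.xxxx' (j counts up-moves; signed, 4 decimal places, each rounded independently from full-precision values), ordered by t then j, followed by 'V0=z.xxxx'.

Under the risk-neutral measure, an up-move has probability p* = (R−d)/(u−d) = 0.7105 and values discount at R = 1.06.
Payoff layer (t=3): V(3,0)=38.7200, V(3,1)=57.6100, V(3,2)=45.8800, V(3,3)=90.5500
Node (2,0) S=28.7086: V=(p*·57.6100+(1−p*)·38.7200)/1.06=49.1904; Δ=(57.6100−38.7200)/(33.5891−22.6798)=1.7316; B=V−Δ·S=-0.5201
Node (2,1) S=42.5178: V=(p*·45.8800+(1−p*)·57.6100)/1.06=46.4863; Δ=(45.8800−57.6100)/(49.7458−33.5891)=-0.7260; B=V−Δ·S=77.3548
Node (2,2) S=62.9694: V=(p*·90.5500+(1−p*)·45.8800)/1.06=73.2257; Δ=(90.5500−45.8800)/(73.6742−49.7458)=1.8668; B=V−Δ·S=-44.3270
Node (1,0) S=36.3400: V=(p*·46.4863+(1−p*)·49.1904)/1.06=44.5935; Δ=(46.4863−49.1904)/(42.5178−28.7086)=-0.1958; B=V−Δ·S=51.7095
Node (1,1) S=53.8200: V=(p*·73.2257+(1−p*)·46.4863)/1.06=61.7786; Δ=(73.2257−46.4863)/(62.9694−42.5178)=1.3074; B=V−Δ·S=-8.5880
Node (0,0) S=46.0000: V=(p*·61.7786+(1−p*)·44.5935)/1.06=53.5887; Δ=(61.7786−44.5935)/(53.8200−36.3400)=0.9831; B=V−Δ·S=8.3646
Root portfolio cost Δ·46+B reproduces V0=53.5887.

(0,0): Delta=0.9831 Bond=8.3646
(1,0): Delta=-0.1958 Bond=51.7095
(1,1): Delta=1.3074 Bond=-8.5880
(2,0): Delta=1.7316 Bond=-0.5201
(2,1): Delta=-0.7260 Bond=77.3548
(2,2): Delta=1.8668 Bond=-44.3270
V0=53.5887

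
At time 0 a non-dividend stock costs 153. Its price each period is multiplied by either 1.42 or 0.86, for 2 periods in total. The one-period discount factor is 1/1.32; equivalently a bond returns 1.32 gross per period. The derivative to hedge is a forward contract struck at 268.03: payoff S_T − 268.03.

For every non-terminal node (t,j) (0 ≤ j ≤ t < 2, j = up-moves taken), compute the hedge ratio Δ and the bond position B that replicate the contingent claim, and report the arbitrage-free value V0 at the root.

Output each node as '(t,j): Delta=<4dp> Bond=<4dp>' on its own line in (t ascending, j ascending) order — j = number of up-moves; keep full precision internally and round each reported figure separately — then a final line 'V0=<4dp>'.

(0,0): Delta=1.0000 Bond=-153.8281
(1,0): Delta=1.0000 Bond=-203.0530
(1,1): Delta=1.0000 Bond=-203.0530
V0=-0.8281

No-arbitrage ⇒ martingale measure with p* = (R−d)/(u−d) = 0.8214.
Payoff layer (t=2): V(2,0)=-154.8712, V(2,1)=-81.1864, V(2,2)=40.4792
Node (1,0) S=131.5800: V=(p*·-81.1864+(1−p*)·-154.8712)/1.32=-71.4730; Δ=(-81.1864−-154.8712)/(186.8436−113.1588)=1.0000; B=V−Δ·S=-203.0530
Node (1,1) S=217.2600: V=(p*·40.4792+(1−p*)·-81.1864)/1.32=14.2070; Δ=(40.4792−-81.1864)/(308.5092−186.8436)=1.0000; B=V−Δ·S=-203.0530
Node (0,0) S=153.0000: V=(p*·14.2070+(1−p*)·-71.4730)/1.32=-0.8281; Δ=(14.2070−-71.4730)/(217.2600−131.5800)=1.0000; B=V−Δ·S=-153.8281
Check: Δ(0,0)·S0 + B(0,0) = -0.8281 = V0.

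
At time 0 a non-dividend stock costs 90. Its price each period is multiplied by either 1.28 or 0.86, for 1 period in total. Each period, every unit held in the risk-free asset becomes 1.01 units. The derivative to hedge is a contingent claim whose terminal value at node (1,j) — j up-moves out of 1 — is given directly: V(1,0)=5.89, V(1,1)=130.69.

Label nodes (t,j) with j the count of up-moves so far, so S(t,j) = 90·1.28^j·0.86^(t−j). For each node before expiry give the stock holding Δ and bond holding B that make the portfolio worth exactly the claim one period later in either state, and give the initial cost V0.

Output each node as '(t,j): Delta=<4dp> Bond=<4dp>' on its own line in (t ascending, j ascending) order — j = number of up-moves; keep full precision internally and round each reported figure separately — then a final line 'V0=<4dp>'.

Under the risk-neutral measure, an up-move has probability p* = (R−d)/(u−d) = 0.3571 and values discount at R = 1.01.
Terminal values V(1,·): V(1,0)=5.8900, V(1,1)=130.6900
(0,0): S=90.0000. Δ = (V_up−V_dn)/(S_up−S_dn) = (130.6900−5.8900)/(115.2000−77.4000) = 3.3016. V = [p*·130.6900 + (1−p*)·5.8900]/1.01 = 49.9618. B = V − Δ·S = -247.1810.
Check: Δ(0,0)·S0 + B(0,0) = 49.9618 = V0.

(0,0): Delta=3.3016 Bond=-247.1810
V0=49.9618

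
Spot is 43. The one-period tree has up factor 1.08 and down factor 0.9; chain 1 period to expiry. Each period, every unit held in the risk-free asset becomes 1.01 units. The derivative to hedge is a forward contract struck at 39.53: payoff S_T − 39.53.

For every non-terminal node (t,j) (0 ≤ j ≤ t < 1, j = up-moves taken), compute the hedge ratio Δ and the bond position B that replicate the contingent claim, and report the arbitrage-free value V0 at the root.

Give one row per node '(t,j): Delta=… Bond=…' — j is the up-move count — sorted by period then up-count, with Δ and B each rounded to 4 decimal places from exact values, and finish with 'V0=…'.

Since d<R<u, set p* = (R−d)/(u−d) = 0.6111; price each node as the discounted p*-expectation of its children.
Terminal values V(1,·): V(1,0)=-0.8300, V(1,1)=6.9100
  t=0,j=0: stock 43.0000 → up 46.4400 (V=6.9100), down 38.7000 (V=-0.8300). Price 3.8614; hedge Δ=1.0000, bond B=-39.1386.
The time-0 hedge costs 3.8614, which is the no-arbitrage price.

(0,0): Delta=1.0000 Bond=-39.1386
V0=3.8614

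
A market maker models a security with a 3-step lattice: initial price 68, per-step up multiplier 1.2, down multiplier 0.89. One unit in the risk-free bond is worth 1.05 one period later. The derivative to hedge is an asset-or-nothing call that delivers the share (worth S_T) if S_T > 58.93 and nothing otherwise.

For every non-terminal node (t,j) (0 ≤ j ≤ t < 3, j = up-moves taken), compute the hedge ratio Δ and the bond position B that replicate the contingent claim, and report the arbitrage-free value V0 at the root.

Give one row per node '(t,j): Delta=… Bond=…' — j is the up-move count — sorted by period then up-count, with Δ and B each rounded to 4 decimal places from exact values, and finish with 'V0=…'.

Since d<R<u, set p* = (R−d)/(u−d) = 0.5161; price each node as the discounted p*-expectation of its children.
Terminal payoffs: V(3,0)=0.0000, V(3,1)=64.6354, V(3,2)=87.1488, V(3,3)=117.5040
Node (2,0) S=53.8628: V=(p*·64.6354+(1−p*)·0.0000)/1.05=31.7716; Δ=(64.6354−0.0000)/(64.6354−47.9379)=3.8710; B=V−Δ·S=-176.7296
Node (2,1) S=72.6240: V=(p*·87.1488+(1−p*)·64.6354)/1.05=72.6240; Δ=(87.1488−64.6354)/(87.1488−64.6354)=1.0000; B=V−Δ·S=0.0000
Node (2,2) S=97.9200: V=(p*·117.5040+(1−p*)·87.1488)/1.05=97.9200; Δ=(117.5040−87.1488)/(117.5040−87.1488)=1.0000; B=V−Δ·S=0.0000
Node (1,0) S=60.5200: V=(p*·72.6240+(1−p*)·31.7716)/1.05=50.3397; Δ=(72.6240−31.7716)/(72.6240−53.8628)=2.1775; B=V−Δ·S=-81.4422
Node (1,1) S=81.6000: V=(p*·97.9200+(1−p*)·72.6240)/1.05=81.6000; Δ=(97.9200−72.6240)/(97.9200−72.6240)=1.0000; B=V−Δ·S=0.0000
Node (0,0) S=68.0000: V=(p*·81.6000+(1−p*)·50.3397)/1.05=63.3086; Δ=(81.6000−50.3397)/(81.6000−60.5200)=1.4829; B=V−Δ·S=-37.5310
Self-financing check: at every node Δ·S+B equals the discounted successor values.

(0,0): Delta=1.4829 Bond=-37.5310
(1,0): Delta=2.1775 Bond=-81.4422
(1,1): Delta=1.0000 Bond=0.0000
(2,0): Delta=3.8710 Bond=-176.7296
(2,1): Delta=1.0000 Bond=0.0000
(2,2): Delta=1.0000 Bond=0.0000
V0=63.3086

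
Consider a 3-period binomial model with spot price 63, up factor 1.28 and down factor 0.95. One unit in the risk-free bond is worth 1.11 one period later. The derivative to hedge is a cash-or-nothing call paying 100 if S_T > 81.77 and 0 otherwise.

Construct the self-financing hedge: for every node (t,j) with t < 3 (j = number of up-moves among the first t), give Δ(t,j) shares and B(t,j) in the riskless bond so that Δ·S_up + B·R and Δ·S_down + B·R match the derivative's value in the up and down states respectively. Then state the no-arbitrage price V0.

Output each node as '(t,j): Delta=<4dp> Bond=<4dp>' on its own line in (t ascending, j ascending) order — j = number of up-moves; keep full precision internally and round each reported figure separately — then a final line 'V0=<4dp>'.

Since d<R<u, set p* = (R−d)/(u−d) = 0.4848; price each node as the discounted p*-expectation of its children.
Payoff layer (t=3): V(3,0)=0.0000, V(3,1)=0.0000, V(3,2)=100.0000, V(3,3)=100.0000
  t=2,j=0: stock 56.8575 → up 72.7776 (V=0.0000), down 54.0146 (V=0.0000). Price 0.0000; hedge Δ=0.0000, bond B=0.0000.
  t=2,j=1: stock 76.6080 → up 98.0582 (V=100.0000), down 72.7776 (V=0.0000). Price 43.6800; hedge Δ=3.9556, bond B=-259.3503.
  t=2,j=2: stock 103.2192 → up 132.1206 (V=100.0000), down 98.0582 (V=100.0000). Price 90.0901; hedge Δ=0.0000, bond B=90.0901.
  t=1,j=0: stock 59.8500 → up 76.6080 (V=43.6800), down 56.8575 (V=0.0000). Price 19.0795; hedge Δ=2.2116, bond B=-113.2843.
  t=1,j=1: stock 80.6400 → up 103.2192 (V=90.0901), down 76.6080 (V=43.6800). Price 59.6233; hedge Δ=1.7440, bond B=-81.0132.
  t=0,j=0: stock 63.0000 → up 80.6400 (V=59.6233), down 59.8500 (V=19.0795). Price 34.8983; hedge Δ=1.9502, bond B=-87.9619.
Check: Δ(0,0)·S0 + B(0,0) = 34.8983 = V0.

(0,0): Delta=1.9502 Bond=-87.9619
(1,0): Delta=2.2116 Bond=-113.2843
(1,1): Delta=1.7440 Bond=-81.0132
(2,0): Delta=0.0000 Bond=0.0000
(2,1): Delta=3.9556 Bond=-259.3503
(2,2): Delta=0.0000 Bond=90.0901
V0=34.8983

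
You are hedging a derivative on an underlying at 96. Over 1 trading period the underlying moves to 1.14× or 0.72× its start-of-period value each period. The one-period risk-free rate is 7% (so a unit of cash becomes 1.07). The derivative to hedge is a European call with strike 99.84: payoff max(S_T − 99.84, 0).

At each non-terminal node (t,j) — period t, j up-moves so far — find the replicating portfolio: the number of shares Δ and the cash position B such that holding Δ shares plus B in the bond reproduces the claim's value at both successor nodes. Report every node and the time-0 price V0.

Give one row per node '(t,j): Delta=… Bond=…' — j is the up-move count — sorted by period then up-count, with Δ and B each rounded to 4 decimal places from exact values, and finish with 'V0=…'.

(0,0): Delta=0.2381 Bond=-15.3805
V0=7.4766

No-arbitrage ⇒ martingale measure with p* = (R−d)/(u−d) = 0.8333.
Payoff layer (t=1): V(1,0)=0.0000, V(1,1)=9.6000
  t=0,j=0: stock 96.0000 → up 109.4400 (V=9.6000), down 69.1200 (V=0.0000). Price 7.4766; hedge Δ=0.2381, bond B=-15.3805.
The time-0 hedge costs 7.4766, which is the no-arbitrage price.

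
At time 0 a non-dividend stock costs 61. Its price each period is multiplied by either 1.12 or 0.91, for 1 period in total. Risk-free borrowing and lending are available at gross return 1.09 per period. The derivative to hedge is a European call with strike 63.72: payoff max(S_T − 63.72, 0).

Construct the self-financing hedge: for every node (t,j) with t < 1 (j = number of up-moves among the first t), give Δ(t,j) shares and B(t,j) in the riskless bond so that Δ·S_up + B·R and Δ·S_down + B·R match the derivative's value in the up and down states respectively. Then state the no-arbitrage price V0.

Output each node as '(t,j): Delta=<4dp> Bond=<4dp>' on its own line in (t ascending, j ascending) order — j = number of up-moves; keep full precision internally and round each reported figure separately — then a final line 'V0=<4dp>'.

No-arbitrage ⇒ martingale measure with p* = (R−d)/(u−d) = 0.8571.
Payoff layer (t=1): V(1,0)=0.0000, V(1,1)=4.6000
  t=0,j=0: stock 61.0000 → up 68.3200 (V=4.6000), down 55.5100 (V=0.0000). Price 3.6173; hedge Δ=0.3591, bond B=-18.2875.
The time-0 hedge costs 3.6173, which is the no-arbitrage price.

(0,0): Delta=0.3591 Bond=-18.2875
V0=3.6173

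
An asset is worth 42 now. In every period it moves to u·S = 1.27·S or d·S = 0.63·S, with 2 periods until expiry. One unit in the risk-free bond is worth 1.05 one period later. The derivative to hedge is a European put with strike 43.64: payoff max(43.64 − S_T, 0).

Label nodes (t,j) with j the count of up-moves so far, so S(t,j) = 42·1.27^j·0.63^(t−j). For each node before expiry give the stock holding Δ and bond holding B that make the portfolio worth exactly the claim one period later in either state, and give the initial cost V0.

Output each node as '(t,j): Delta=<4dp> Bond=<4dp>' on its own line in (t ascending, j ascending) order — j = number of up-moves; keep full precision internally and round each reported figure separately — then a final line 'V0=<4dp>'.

The replicating-portfolio and risk-neutral prices coincide; use p* = (1.05−0.63)/(1.27−0.63) = 0.6562 for the latter.
Terminal payoffs: V(2,0)=26.9702, V(2,1)=10.0358, V(2,2)=0.0000
(1,0): S=26.4600. Δ = (V_up−V_dn)/(S_up−S_dn) = (10.0358−26.9702)/(33.6042−16.6698) = -1.0000. V = [p*·10.0358 + (1−p*)·26.9702]/1.05 = 15.1019. B = V − Δ·S = 41.5619.
(1,1): S=53.3400. Δ = (V_up−V_dn)/(S_up−S_dn) = (0.0000−10.0358)/(67.7418−33.6042) = -0.2940. V = [p*·0.0000 + (1−p*)·10.0358]/1.05 = 3.2855. B = V − Δ·S = 18.9665.
(0,0): S=42.0000. Δ = (V_up−V_dn)/(S_up−S_dn) = (3.2855−15.1019)/(53.3400−26.4600) = -0.4396. V = [p*·3.2855 + (1−p*)·15.1019]/1.05 = 6.9975. B = V − Δ·S = 25.4606.
Each (Δ,B) replicates both successor values, so the strategy is self-financing and V0 is arbitrage-free.

(0,0): Delta=-0.4396 Bond=25.4606
(1,0): Delta=-1.0000 Bond=41.5619
(1,1): Delta=-0.2940 Bond=18.9665
V0=6.9975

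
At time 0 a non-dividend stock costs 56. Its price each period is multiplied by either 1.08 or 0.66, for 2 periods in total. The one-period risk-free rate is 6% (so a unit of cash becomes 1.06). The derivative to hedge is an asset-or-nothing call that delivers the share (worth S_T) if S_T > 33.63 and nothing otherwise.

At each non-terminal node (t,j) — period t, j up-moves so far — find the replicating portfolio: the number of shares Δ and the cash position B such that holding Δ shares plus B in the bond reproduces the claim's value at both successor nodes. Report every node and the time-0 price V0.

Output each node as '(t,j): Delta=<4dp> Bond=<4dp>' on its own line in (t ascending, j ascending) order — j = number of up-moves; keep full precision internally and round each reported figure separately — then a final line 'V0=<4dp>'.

Risk-neutral probability p* = (R−d)/(u−d) = (1.06−0.66)/(1.08−0.66) = 0.9524.
Payoff layer (t=2): V(2,0)=0.0000, V(2,1)=39.9168, V(2,2)=65.3184
  t=1,j=0: stock 36.9600 → up 39.9168 (V=39.9168), down 24.3936 (V=0.0000). Price 35.8642; hedge Δ=2.5714, bond B=-59.1758.
  t=1,j=1: stock 60.4800 → up 65.3184 (V=65.3184), down 39.9168 (V=39.9168). Price 60.4800; hedge Δ=1.0000, bond B=0.0000.
  t=0,j=0: stock 56.0000 → up 60.4800 (V=60.4800), down 36.9600 (V=35.8642). Price 55.9508; hedge Δ=1.0466, bond B=-2.6584.
Check: Δ(0,0)·S0 + B(0,0) = 55.9508 = V0.

(0,0): Delta=1.0466 Bond=-2.6584
(1,0): Delta=2.5714 Bond=-59.1758
(1,1): Delta=1.0000 Bond=0.0000
V0=55.9508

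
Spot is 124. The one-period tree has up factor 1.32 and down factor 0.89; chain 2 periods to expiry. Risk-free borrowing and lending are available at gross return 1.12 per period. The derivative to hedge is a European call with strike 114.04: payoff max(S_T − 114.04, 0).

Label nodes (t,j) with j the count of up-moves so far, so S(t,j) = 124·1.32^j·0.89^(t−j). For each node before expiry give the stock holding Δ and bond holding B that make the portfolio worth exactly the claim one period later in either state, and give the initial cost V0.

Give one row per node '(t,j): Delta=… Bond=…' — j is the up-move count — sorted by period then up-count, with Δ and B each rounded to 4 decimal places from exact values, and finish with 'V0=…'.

Risk-neutral probability p* = (R−d)/(u−d) = (1.12−0.89)/(1.32−0.89) = 0.5349.
Terminal payoffs: V(2,0)=0.0000, V(2,1)=31.6352, V(2,2)=102.0176
Node (1,0) S=110.3600: V=(p*·31.6352+(1−p*)·0.0000)/1.12=15.1082; Δ=(31.6352−0.0000)/(145.6752−98.2204)=0.6666; B=V−Δ·S=-58.4621
Node (1,1) S=163.6800: V=(p*·102.0176+(1−p*)·31.6352)/1.12=61.8586; Δ=(102.0176−31.6352)/(216.0576−145.6752)=1.0000; B=V−Δ·S=-101.8214
Node (0,0) S=124.0000: V=(p*·61.8586+(1−p*)·15.1082)/1.12=35.8162; Δ=(61.8586−15.1082)/(163.6800−110.3600)=0.8768; B=V−Δ·S=-72.9056
Each (Δ,B) replicates both successor values, so the strategy is self-financing and V0 is arbitrage-free.

(0,0): Delta=0.8768 Bond=-72.9056
(1,0): Delta=0.6666 Bond=-58.4621
(1,1): Delta=1.0000 Bond=-101.8214
V0=35.8162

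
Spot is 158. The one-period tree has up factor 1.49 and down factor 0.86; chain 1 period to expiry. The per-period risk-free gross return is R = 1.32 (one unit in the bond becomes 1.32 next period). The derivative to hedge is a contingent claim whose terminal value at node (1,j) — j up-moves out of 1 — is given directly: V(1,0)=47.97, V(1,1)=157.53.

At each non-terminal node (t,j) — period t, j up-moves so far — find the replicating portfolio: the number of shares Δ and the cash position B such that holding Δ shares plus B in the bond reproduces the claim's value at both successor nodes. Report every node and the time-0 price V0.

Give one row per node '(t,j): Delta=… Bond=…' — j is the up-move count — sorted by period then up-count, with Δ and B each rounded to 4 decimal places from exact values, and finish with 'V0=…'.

No-arbitrage ⇒ martingale measure with p* = (R−d)/(u−d) = 0.7302.
At expiry t=1: V(1,0)=47.9700, V(1,1)=157.5300
Node (0,0) S=158.0000: V=(p*·157.5300+(1−p*)·47.9700)/1.32=96.9441; Δ=(157.5300−47.9700)/(235.4200−135.8800)=1.1007; B=V−Δ·S=-76.9607
Each (Δ,B) replicates both successor values, so the strategy is self-financing and V0 is arbitrage-free.

(0,0): Delta=1.1007 Bond=-76.9607
V0=96.9441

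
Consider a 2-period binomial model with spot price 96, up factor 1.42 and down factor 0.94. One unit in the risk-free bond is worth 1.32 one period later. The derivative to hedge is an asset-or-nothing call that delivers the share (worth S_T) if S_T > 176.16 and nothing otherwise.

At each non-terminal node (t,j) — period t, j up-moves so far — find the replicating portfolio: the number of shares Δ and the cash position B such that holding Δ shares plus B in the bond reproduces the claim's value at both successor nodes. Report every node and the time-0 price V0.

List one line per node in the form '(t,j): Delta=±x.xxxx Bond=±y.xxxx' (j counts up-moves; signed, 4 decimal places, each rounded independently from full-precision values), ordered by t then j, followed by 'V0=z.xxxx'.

(0,0): Delta=2.5194 Bond=-172.2380
(1,0): Delta=0.0000 Bond=0.0000
(1,1): Delta=2.9583 Bond=-287.1842
V0=69.6281

The replicating-portfolio and risk-neutral prices coincide; use p* = (1.32−0.94)/(1.42−0.94) = 0.7917 for the latter.
Payoff layer (t=2): V(2,0)=0.0000, V(2,1)=0.0000, V(2,2)=193.5744
  t=1,j=0: stock 90.2400 → up 128.1408 (V=0.0000), down 84.8256 (V=0.0000). Price 0.0000; hedge Δ=0.0000, bond B=0.0000.
  t=1,j=1: stock 136.3200 → up 193.5744 (V=193.5744), down 128.1408 (V=0.0000). Price 116.0958; hedge Δ=2.9583, bond B=-287.1842.
  t=0,j=0: stock 96.0000 → up 136.3200 (V=116.0958), down 90.2400 (V=0.0000). Price 69.6281; hedge Δ=2.5194, bond B=-172.2380.
The time-0 hedge costs 69.6281, which is the no-arbitrage price.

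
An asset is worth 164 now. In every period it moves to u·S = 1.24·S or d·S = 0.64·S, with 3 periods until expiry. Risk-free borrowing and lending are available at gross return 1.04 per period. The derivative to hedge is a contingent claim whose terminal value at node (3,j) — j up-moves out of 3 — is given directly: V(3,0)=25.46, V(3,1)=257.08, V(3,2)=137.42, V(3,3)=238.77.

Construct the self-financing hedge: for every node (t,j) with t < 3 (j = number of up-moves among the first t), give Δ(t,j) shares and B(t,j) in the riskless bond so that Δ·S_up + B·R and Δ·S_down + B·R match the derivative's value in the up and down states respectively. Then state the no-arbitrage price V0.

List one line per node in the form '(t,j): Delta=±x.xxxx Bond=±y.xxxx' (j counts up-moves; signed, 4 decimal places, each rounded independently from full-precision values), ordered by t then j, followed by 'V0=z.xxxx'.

Since d<R<u, set p* = (R−d)/(u−d) = 0.6667; price each node as the discounted p*-expectation of its children.
At expiry t=3: V(3,0)=25.4600, V(3,1)=257.0800, V(3,2)=137.4200, V(3,3)=238.7700
  t=2,j=0: stock 67.1744 → up 83.2963 (V=257.0800), down 42.9916 (V=25.4600). Price 172.9551; hedge Δ=5.7467, bond B=-213.0782.
  t=2,j=1: stock 130.1504 → up 161.3865 (V=137.4200), down 83.2963 (V=257.0800). Price 170.4872; hedge Δ=-1.5323, bond B=369.9205.
  t=2,j=2: stock 252.1664 → up 312.6863 (V=238.7700), down 161.3865 (V=137.4200). Price 197.1026; hedge Δ=0.6699, bond B=28.1859.
  t=1,j=0: stock 104.9600 → up 130.1504 (V=170.4872), down 67.1744 (V=172.9551). Price 164.7210; hedge Δ=-0.0392, bond B=168.8342.
  t=1,j=1: stock 203.3600 → up 252.1664 (V=197.1026), down 130.1504 (V=170.4872). Price 180.9911; hedge Δ=0.2181, bond B=136.6321.
  t=0,j=0: stock 164.0000 → up 203.3600 (V=180.9911), down 104.9600 (V=164.7210). Price 168.8151; hedge Δ=0.1653, bond B=141.6982.
Each (Δ,B) replicates both successor values, so the strategy is self-financing and V0 is arbitrage-free.

(0,0): Delta=0.1653 Bond=141.6982
(1,0): Delta=-0.0392 Bond=168.8342
(1,1): Delta=0.2181 Bond=136.6321
(2,0): Delta=5.7467 Bond=-213.0782
(2,1): Delta=-1.5323 Bond=369.9205
(2,2): Delta=0.6699 Bond=28.1859
V0=168.8151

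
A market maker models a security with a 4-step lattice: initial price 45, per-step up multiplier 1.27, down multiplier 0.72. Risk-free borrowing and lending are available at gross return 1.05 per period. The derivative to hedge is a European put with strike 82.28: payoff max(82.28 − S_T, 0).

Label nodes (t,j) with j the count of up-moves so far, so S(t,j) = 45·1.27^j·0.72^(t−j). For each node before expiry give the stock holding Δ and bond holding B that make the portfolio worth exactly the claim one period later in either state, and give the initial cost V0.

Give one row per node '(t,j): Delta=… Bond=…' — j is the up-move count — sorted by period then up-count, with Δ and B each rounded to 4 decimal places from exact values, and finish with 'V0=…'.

(0,0): Delta=-0.7378 Bond=59.5999
(1,0): Delta=-1.0000 Bond=71.0766
(1,1): Delta=-0.6386 Bond=56.9154
(2,0): Delta=-1.0000 Bond=74.6304
(2,1): Delta=-1.0000 Bond=74.6304
(2,2): Delta=-0.5021 Bond=49.8484
(3,0): Delta=-1.0000 Bond=78.3619
(3,1): Delta=-1.0000 Bond=78.3619
(3,2): Delta=-1.0000 Bond=78.3619
(3,3): Delta=-0.3139 Bond=34.9935
V0=26.4008

Since d<R<u, set p* = (R−d)/(u−d) = 0.6000; price each node as the discounted p*-expectation of its children.
At expiry t=4: V(4,0)=70.1868, V(4,1)=60.9489, V(4,2)=44.6543, V(4,3)=15.9124, V(4,4)=0.0000
  t=3,j=0: stock 16.7962 → up 21.3311 (V=60.9489), down 12.0932 (V=70.1868). Price 61.5657; hedge Δ=-1.0000, bond B=78.3619.
  t=3,j=1: stock 29.6266 → up 37.6257 (V=44.6543), down 21.3311 (V=60.9489). Price 48.7353; hedge Δ=-1.0000, bond B=78.3619.
  t=3,j=2: stock 52.2580 → up 66.3676 (V=15.9124), down 37.6257 (V=44.6543). Price 26.1039; hedge Δ=-1.0000, bond B=78.3619.
  t=3,j=3: stock 92.1772 → up 117.0651 (V=0.0000), down 66.3676 (V=15.9124). Price 6.0619; hedge Δ=-0.3139, bond B=34.9935.
  t=2,j=0: stock 23.3280 → up 29.6266 (V=48.7353), down 16.7962 (V=61.5657). Price 51.3024; hedge Δ=-1.0000, bond B=74.6304.
  t=2,j=1: stock 41.1480 → up 52.2580 (V=26.1039), down 29.6266 (V=48.7353). Price 33.4824; hedge Δ=-1.0000, bond B=74.6304.
  t=2,j=2: stock 72.5805 → up 92.1772 (V=6.0619), down 52.2580 (V=26.1039). Price 13.4083; hedge Δ=-0.5021, bond B=49.8484.
  t=1,j=0: stock 32.4000 → up 41.1480 (V=33.4824), down 23.3280 (V=51.3024). Price 38.6766; hedge Δ=-1.0000, bond B=71.0766.
  t=1,j=1: stock 57.1500 → up 72.5805 (V=13.4083), down 41.1480 (V=33.4824). Price 20.4171; hedge Δ=-0.6386, bond B=56.9154.
  t=0,j=0: stock 45.0000 → up 57.1500 (V=20.4171), down 32.4000 (V=38.6766). Price 26.4008; hedge Δ=-0.7378, bond B=59.5999.
The time-0 hedge costs 26.4008, which is the no-arbitrage price.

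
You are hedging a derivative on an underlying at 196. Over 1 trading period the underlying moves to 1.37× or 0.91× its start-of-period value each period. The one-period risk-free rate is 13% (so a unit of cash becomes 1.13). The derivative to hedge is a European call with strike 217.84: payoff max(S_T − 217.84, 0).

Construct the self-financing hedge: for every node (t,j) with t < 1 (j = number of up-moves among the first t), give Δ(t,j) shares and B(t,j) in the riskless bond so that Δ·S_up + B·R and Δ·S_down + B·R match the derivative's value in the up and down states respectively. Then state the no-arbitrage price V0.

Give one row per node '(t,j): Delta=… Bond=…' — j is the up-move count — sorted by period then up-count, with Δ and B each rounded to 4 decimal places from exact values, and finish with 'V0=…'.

No-arbitrage ⇒ martingale measure with p* = (R−d)/(u−d) = 0.4783.
Terminal payoffs: V(1,0)=0.0000, V(1,1)=50.6800
  t=0,j=0: stock 196.0000 → up 268.5200 (V=50.6800), down 178.3600 (V=0.0000). Price 21.4498; hedge Δ=0.5621, bond B=-88.7241.
Self-financing check: at every node Δ·S+B equals the discounted successor values.

(0,0): Delta=0.5621 Bond=-88.7241
V0=21.4498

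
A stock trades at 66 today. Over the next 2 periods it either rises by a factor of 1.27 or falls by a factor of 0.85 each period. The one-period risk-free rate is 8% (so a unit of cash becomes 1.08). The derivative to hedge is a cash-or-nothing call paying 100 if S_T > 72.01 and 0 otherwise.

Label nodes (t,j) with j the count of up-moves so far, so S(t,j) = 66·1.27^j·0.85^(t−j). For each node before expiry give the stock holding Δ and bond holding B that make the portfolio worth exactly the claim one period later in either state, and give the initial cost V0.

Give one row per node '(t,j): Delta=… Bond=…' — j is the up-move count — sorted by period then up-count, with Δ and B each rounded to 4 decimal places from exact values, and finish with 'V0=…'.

The replicating-portfolio and risk-neutral prices coincide; use p* = (1.08−0.85)/(1.27−0.85) = 0.5476 for the latter.
Terminal values V(2,·): V(2,0)=0.0000, V(2,1)=0.0000, V(2,2)=100.0000
Node (1,0) S=56.1000: V=(p*·0.0000+(1−p*)·0.0000)/1.08=0.0000; Δ=(0.0000−0.0000)/(71.2470−47.6850)=0.0000; B=V−Δ·S=0.0000
Node (1,1) S=83.8200: V=(p*·100.0000+(1−p*)·0.0000)/1.08=50.7055; Δ=(100.0000−0.0000)/(106.4514−71.2470)=2.8406; B=V−Δ·S=-187.3898
Node (0,0) S=66.0000: V=(p*·50.7055+(1−p*)·0.0000)/1.08=25.7104; Δ=(50.7055−0.0000)/(83.8200−56.1000)=1.8292; B=V−Δ·S=-95.0169
Self-financing check: at every node Δ·S+B equals the discounted successor values.

(0,0): Delta=1.8292 Bond=-95.0169
(1,0): Delta=0.0000 Bond=0.0000
(1,1): Delta=2.8406 Bond=-187.3898
V0=25.7104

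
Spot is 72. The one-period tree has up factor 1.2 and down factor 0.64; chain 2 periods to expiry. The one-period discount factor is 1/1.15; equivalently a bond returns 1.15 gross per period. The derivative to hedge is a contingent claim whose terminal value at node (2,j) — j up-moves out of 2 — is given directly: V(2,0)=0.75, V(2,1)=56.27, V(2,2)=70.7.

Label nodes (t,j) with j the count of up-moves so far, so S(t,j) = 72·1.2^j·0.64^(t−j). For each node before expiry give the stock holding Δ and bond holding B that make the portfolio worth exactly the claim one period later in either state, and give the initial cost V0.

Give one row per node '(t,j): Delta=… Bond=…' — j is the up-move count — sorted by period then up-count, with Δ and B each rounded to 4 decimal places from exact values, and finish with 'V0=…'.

(0,0): Delta=0.3903 Bond=23.1596
(1,0): Delta=2.1515 Bond=-54.5230
(1,1): Delta=0.2982 Bond=34.5901
V0=51.2632

Risk-neutral probability p* = (R−d)/(u−d) = (1.15−0.64)/(1.2−0.64) = 0.9107.
Terminal payoffs: V(2,0)=0.7500, V(2,1)=56.2700, V(2,2)=70.7000
(1,0): S=46.0800. Δ = (V_up−V_dn)/(S_up−S_dn) = (56.2700−0.7500)/(55.2960−29.4912) = 2.1515. V = [p*·56.2700 + (1−p*)·0.7500]/1.15 = 44.6199. B = V − Δ·S = -54.5230.
(1,1): S=86.4000. Δ = (V_up−V_dn)/(S_up−S_dn) = (70.7000−56.2700)/(103.6800−55.2960) = 0.2982. V = [p*·70.7000 + (1−p*)·56.2700]/1.15 = 60.3579. B = V − Δ·S = 34.5901.
(0,0): S=72.0000. Δ = (V_up−V_dn)/(S_up−S_dn) = (60.3579−44.6199)/(86.4000−46.0800) = 0.3903. V = [p*·60.3579 + (1−p*)·44.6199]/1.15 = 51.2632. B = V − Δ·S = 23.1596.
Check: Δ(0,0)·S0 + B(0,0) = 51.2632 = V0.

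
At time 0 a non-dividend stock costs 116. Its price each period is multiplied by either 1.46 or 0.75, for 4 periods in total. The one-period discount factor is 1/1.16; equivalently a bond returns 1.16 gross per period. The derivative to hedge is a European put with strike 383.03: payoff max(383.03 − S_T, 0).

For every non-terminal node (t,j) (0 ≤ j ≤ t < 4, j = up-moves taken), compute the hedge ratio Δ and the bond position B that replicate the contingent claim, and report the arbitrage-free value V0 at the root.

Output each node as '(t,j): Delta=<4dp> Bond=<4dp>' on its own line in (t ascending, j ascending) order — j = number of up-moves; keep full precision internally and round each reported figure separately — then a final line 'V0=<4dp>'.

(0,0): Delta=-0.7842 Bond=195.3620
(1,0): Delta=-1.0000 Bond=245.3911
(1,1): Delta=-0.7031 Bond=212.8848
(2,0): Delta=-1.0000 Bond=284.6537
(2,1): Delta=-1.0000 Bond=284.6537
(2,2): Delta=-0.5916 Bond=219.3557
(3,0): Delta=-1.0000 Bond=330.1983
(3,1): Delta=-1.0000 Bond=330.1983
(3,2): Delta=-1.0000 Bond=330.1983
(3,3): Delta=-0.4380 Bond=199.0290
V0=104.3903

The replicating-portfolio and risk-neutral prices coincide; use p* = (1.16−0.75)/(1.46−0.75) = 0.5775 for the latter.
Terminal payoffs: V(4,0)=346.3269, V(4,1)=311.5812, V(4,2)=243.9431, V(4,3)=112.2742, V(4,4)=0.0000
(3,0): S=48.9375. Δ = (V_up−V_dn)/(S_up−S_dn) = (311.5812−346.3269)/(71.4488−36.7031) = -1.0000. V = [p*·311.5812 + (1−p*)·346.3269]/1.16 = 281.2608. B = V − Δ·S = 330.1983.
(3,1): S=95.2650. Δ = (V_up−V_dn)/(S_up−S_dn) = (243.9431−311.5812)/(139.0869−71.4487) = -1.0000. V = [p*·243.9431 + (1−p*)·311.5812]/1.16 = 234.9333. B = V − Δ·S = 330.1983.
(3,2): S=185.4492. Δ = (V_up−V_dn)/(S_up−S_dn) = (112.2742−243.9431)/(270.7558−139.0869) = -1.0000. V = [p*·112.2742 + (1−p*)·243.9431]/1.16 = 144.7491. B = V − Δ·S = 330.1983.
(3,3): S=361.0078. Δ = (V_up−V_dn)/(S_up−S_dn) = (0.0000−112.2742)/(527.0714−270.7558) = -0.4380. V = [p*·0.0000 + (1−p*)·112.2742]/1.16 = 40.8964. B = V − Δ·S = 199.0290.
(2,0): S=65.2500. Δ = (V_up−V_dn)/(S_up−S_dn) = (234.9333−281.2608)/(95.2650−48.9375) = -1.0000. V = [p*·234.9333 + (1−p*)·281.2608]/1.16 = 219.4037. B = V − Δ·S = 284.6537.
(2,1): S=127.0200. Δ = (V_up−V_dn)/(S_up−S_dn) = (144.7491−234.9333)/(185.4492−95.2650) = -1.0000. V = [p*·144.7491 + (1−p*)·234.9333]/1.16 = 157.6337. B = V − Δ·S = 284.6537.
(2,2): S=247.2656. Δ = (V_up−V_dn)/(S_up−S_dn) = (40.8964−144.7491)/(361.0078−185.4492) = -0.5916. V = [p*·40.8964 + (1−p*)·144.7491]/1.16 = 73.0843. B = V − Δ·S = 219.3557.
(1,0): S=87.0000. Δ = (V_up−V_dn)/(S_up−S_dn) = (157.6337−219.4037)/(127.0200−65.2500) = -1.0000. V = [p*·157.6337 + (1−p*)·219.4037]/1.16 = 158.3911. B = V − Δ·S = 245.3911.
(1,1): S=169.3600. Δ = (V_up−V_dn)/(S_up−S_dn) = (73.0843−157.6337)/(247.2656−127.0200) = -0.7031. V = [p*·73.0843 + (1−p*)·157.6337]/1.16 = 93.8012. B = V − Δ·S = 212.8848.
(0,0): S=116.0000. Δ = (V_up−V_dn)/(S_up−S_dn) = (93.8012−158.3911)/(169.3600−87.0000) = -0.7842. V = [p*·93.8012 + (1−p*)·158.3911]/1.16 = 104.3903. B = V − Δ·S = 195.3620.
Check: Δ(0,0)·S0 + B(0,0) = 104.3903 = V0.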